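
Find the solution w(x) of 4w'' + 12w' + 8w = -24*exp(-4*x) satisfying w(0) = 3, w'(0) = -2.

w = -exp(-4*x) + 2*exp(-x) + 2*exp(-2*x)

Divide through by 4: w'' + 3w' + 2w = -6*exp(-4*x).
Characteristic equation r² + 3r + 2 = 0 factors as (r + 1)(r + 2) = 0, so r = -1, -2.
Hence w_h = C1*exp(-x) + C2*exp(-2*x).
Try w_p = A*exp(-4*x). Substituting into the equation and dividing by exp(-4*x) gives A = -1, so w_p = -exp(-4*x).
General solution: w = -exp(-4*x) + C1*exp(-x) + C2*exp(-2*x).
Apply the initial conditions: w(0) = -1 + C1 + C2 = 3 and w'(0) = 4 - C1 - 2*C2 = -2. Solving gives C1 = 2, C2 = 2.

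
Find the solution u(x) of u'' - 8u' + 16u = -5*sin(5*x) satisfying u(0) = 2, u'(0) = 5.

Characteristic equation r² - 8r + 16 = 0 has discriminant (-8)² - 4·(16) = 0, so r = 4 is a repeated root.
Hence u_h = (C1 + C2*x)*exp(4*x).
Try u_p = A*cos(5*x) + B*sin(5*x). Substituting and equating the coefficients of cos(5x) and sin(5x) gives A = -200/1681, B = 45/1681, so u_p = -200*cos(5*x)/1681 + 45*sin(5*x)/1681.
General solution: u = -200*cos(5*x)/1681 + 45*sin(5*x)/1681 + C1*exp(4*x) + C2*x*exp(4*x).
Apply the initial conditions: u(0) = -200/1681 + C1 = 2 and u'(0) = 225/1681 + C2 + 4*C1 = 5. Solving gives C1 = 3562/1681, C2 = -148/41.

u = -200*cos(5*x)/1681 + 45*sin(5*x)/1681 + 3562*exp(4*x)/1681 - 148*x*exp(4*x)/41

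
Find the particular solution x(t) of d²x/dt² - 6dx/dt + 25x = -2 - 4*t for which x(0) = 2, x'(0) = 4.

Characteristic equation r² - 6r + 25 = 0 has discriminant (-6)² - 4·(25) = -64 < 0, so r = 3 ± 4i.
Hence x_h = C1*cos(4*t)*exp(3*t) + C2*exp(3*t)*sin(4*t).
For the particular solution try x_p = A0 + A1*t. Substituting and matching coefficients of each power of t gives A0 = -74/625, A1 = -4/25, so x_p = -74/625 - 4*t/25.
General solution: x = -74/625 - 4*t/25 + C1*cos(4*t)*exp(3*t) + C2*exp(3*t)*sin(4*t).
Apply the initial conditions: x(0) = -74/625 + C1 = 2 and x'(0) = -4/25 + 3*C1 + 4*C2 = 4. Solving gives C1 = 1324/625, C2 = -343/625.

x = -74/625 - 4*t/25 - 343*exp(3*t)*sin(4*t)/625 + 1324*cos(4*t)*exp(3*t)/625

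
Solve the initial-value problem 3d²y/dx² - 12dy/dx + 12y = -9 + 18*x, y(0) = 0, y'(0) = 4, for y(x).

Divide through by 3: y'' - 4y' + 4y = -3 + 6*x.
Characteristic equation r² - 4r + 4 = 0 has discriminant (-4)² - 4·(4) = 0, so r = 2 is a repeated root.
Hence y_h = (C1 + C2*x)*exp(2*x).
For the particular solution try y_p = A0 + A1*x. Substituting and matching coefficients of each power of x gives A0 = 3/4, A1 = 3/2, so y_p = 3/4 + 3*x/2.
General solution: y = 3/4 + 3*x/2 + C1*exp(2*x) + C2*x*exp(2*x).
Apply the initial conditions: y(0) = 3/4 + C1 = 0 and y'(0) = 3/2 + C2 + 2*C1 = 4. Solving gives C1 = -3/4, C2 = 4.

y = 3/4 - 3*exp(2*x)/4 + 3*x/2 + 4*x*exp(2*x)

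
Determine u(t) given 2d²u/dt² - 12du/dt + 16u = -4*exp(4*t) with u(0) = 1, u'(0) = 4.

Divide through by 2: u'' - 6u' + 8u = -2*exp(4*t).
Characteristic equation r² - 6r + 8 = 0 factors as (r - 2)(r - 4) = 0, so r = 2, 4.
Hence u_h = C1*exp(2*t) + C2*exp(4*t).
Since exp(4*t) solves the homogeneous equation (r = 4 is a root of multiplicity 1), multiply the trial by t. Try u_p = A*t*exp(4*t). Substituting into the equation and dividing by exp(4*t) gives A = -1, so u_p = -t*exp(4*t).
General solution: u = C1*exp(2*t) + C2*exp(4*t) - t*exp(4*t).
Apply the initial conditions: u(0) = C1 + C2 = 1 and u'(0) = -1 + 2*C1 + 4*C2 = 4. Solving gives C1 = -1/2, C2 = 3/2.

u = -exp(2*t)/2 + 3*exp(4*t)/2 - t*exp(4*t)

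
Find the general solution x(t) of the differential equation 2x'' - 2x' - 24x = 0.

Divide through by 2: x'' - x' - 12x = 0.
Characteristic equation r² - r - 12 = 0 factors as (r - 4)(r + 3) = 0, so r = 4, -3.
Hence x_h = C1*exp(4*t) + C2*exp(-3*t).

x = C1*exp(4*t) + C2*exp(-3*t)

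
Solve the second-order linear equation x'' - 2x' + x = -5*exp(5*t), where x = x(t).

x = -5*exp(5*t)/16 + C1*exp(t) + C2*t*exp(t)

Characteristic equation r² - 2r + 1 = 0 has discriminant (-2)² - 4·(1) = 0, so r = 1 is a repeated root.
Hence x_h = (C1 + C2*t)*exp(t).
Try x_p = A*exp(5*t). Substituting into the equation and dividing by exp(5*t) gives A = -5/16, so x_p = -5*exp(5*t)/16.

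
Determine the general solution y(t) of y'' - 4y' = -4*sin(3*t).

y = C2 - 16*cos(3*t)/75 + 4*sin(3*t)/25 + C1*exp(4*t)

Characteristic equation r² - 4r = 0 factors as (r - 4)r = 0, so r = 4, 0.
Hence y_h = C1*exp(4*t) + C2.
Try y_p = A*cos(3*t) + B*sin(3*t). Substituting and equating the coefficients of cos(3t) and sin(3t) gives A = -16/75, B = 4/25, so y_p = -16*cos(3*t)/75 + 4*sin(3*t)/25.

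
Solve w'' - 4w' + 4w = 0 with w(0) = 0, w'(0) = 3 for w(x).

Characteristic equation r² - 4r + 4 = 0 has discriminant (-4)² - 4·(4) = 0, so r = 2 is a repeated root.
Hence w_h = (C1 + C2*x)*exp(2*x).
Apply the initial conditions: w(0) = C1 = 0 and w'(0) = C2 + 2*C1 = 3. Solving gives C1 = 0, C2 = 3.

w = 3*x*exp(2*x)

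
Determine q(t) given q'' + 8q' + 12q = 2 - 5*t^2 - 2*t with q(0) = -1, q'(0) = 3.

Characteristic equation r² + 8r + 12 = 0 factors as (r + 6)(r + 2) = 0, so r = -6, -2.
Hence q_h = C1*exp(-6*t) + C2*exp(-2*t).
For the particular solution try q_p = A0 + A1*t + A2*t^2. Substituting and matching coefficients of each power of t gives A0 = -5/216, A1 = 7/18, A2 = -5/12, so q_p = -5/216 - 5*t^2/12 + 7*t/18.
General solution: q = -5/216 - 5*t^2/12 + 7*t/18 + C1*exp(-6*t) + C2*exp(-2*t).
Apply the initial conditions: q(0) = -5/216 + C1 + C2 = -1 and q'(0) = 7/18 - 6*C1 - 2*C2 = 3. Solving gives C1 = -71/432, C2 = -13/16.

q = -5/216 - 71*exp(-6*t)/432 - 13*exp(-2*t)/16 - 5*t**2/12 + 7*t/18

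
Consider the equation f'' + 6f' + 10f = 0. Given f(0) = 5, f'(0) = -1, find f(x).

f = 5*cos(x)*exp(-3*x) + 14*exp(-3*x)*sin(x)

Characteristic equation r² + 6r + 10 = 0 has discriminant (6)² - 4·(10) = -4 < 0, so r = -3 ± i.
Hence f_h = C1*cos(x)*exp(-3*x) + C2*exp(-3*x)*sin(x).
Apply the initial conditions: f(0) = C1 = 5 and f'(0) = C2 - 3*C1 = -1. Solving gives C1 = 5, C2 = 14.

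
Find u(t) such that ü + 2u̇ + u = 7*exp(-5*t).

Characteristic equation r² + 2r + 1 = 0 has discriminant (2)² - 4·(1) = 0, so r = -1 is a repeated root.
Hence u_h = (C1 + C2*t)*exp(-t).
Try u_p = A*exp(-5*t). Substituting into the equation and dividing by exp(-5*t) gives A = 7/16, so u_p = 7*exp(-5*t)/16.

u = 7*exp(-5*t)/16 + C1*exp(-t) + C2*t*exp(-t)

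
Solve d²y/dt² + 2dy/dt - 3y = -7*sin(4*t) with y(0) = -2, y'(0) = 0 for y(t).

Characteristic equation r² + 2r - 3 = 0 factors as (r - 1)(r + 3) = 0, so r = 1, -3.
Hence y_h = C1*exp(t) + C2*exp(-3*t).
Try y_p = A*cos(4*t) + B*sin(4*t). Substituting and equating the coefficients of cos(4t) and sin(4t) gives A = 56/425, B = 133/425, so y_p = 56*cos(4*t)/425 + 133*sin(4*t)/425.
General solution: y = 56*cos(4*t)/425 + 133*sin(4*t)/425 + C1*exp(t) + C2*exp(-3*t).
Apply the initial conditions: y(0) = 56/425 + C1 + C2 = -2 and y'(0) = 532/425 + C1 - 3*C2 = 0. Solving gives C1 = -65/34, C2 = -11/50.

y = -65*exp(t)/34 - 11*exp(-3*t)/50 + 56*cos(4*t)/425 + 133*sin(4*t)/425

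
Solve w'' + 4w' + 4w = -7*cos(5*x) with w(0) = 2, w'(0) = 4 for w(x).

Characteristic equation r² + 4r + 4 = 0 has discriminant (4)² - 4·(4) = 0, so r = -2 is a repeated root.
Hence w_h = (C1 + C2*x)*exp(-2*x).
Try w_p = A*cos(5*x) + B*sin(5*x). Substituting and equating the coefficients of cos(5x) and sin(5x) gives A = 147/841, B = -140/841, so w_p = -140*sin(5*x)/841 + 147*cos(5*x)/841.
General solution: w = -140*sin(5*x)/841 + 147*cos(5*x)/841 + C1*exp(-2*x) + C2*x*exp(-2*x).
Apply the initial conditions: w(0) = 147/841 + C1 = 2 and w'(0) = -700/841 + C2 - 2*C1 = 4. Solving gives C1 = 1535/841, C2 = 246/29.

w = -140*sin(5*x)/841 + 147*cos(5*x)/841 + 1535*exp(-2*x)/841 + 246*x*exp(-2*x)/29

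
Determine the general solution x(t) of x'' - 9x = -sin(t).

Characteristic equation r² - 9 = 0 factors as (r + 3)(r - 3) = 0, so r = -3, 3.
Hence x_h = C1*exp(-3*t) + C2*exp(3*t).
Try x_p = A*cos(t) + B*sin(t). Substituting and equating the coefficients of cos(t) and sin(t) gives A = 0, B = 1/10, so x_p = sin(t)/10.

x = sin(t)/10 + C1*exp(-3*t) + C2*exp(3*t)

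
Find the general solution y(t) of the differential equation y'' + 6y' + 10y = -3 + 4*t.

Characteristic equation r² + 6r + 10 = 0 has discriminant (6)² - 4·(10) = -4 < 0, so r = -3 ± i.
Hence y_h = C1*cos(t)*exp(-3*t) + C2*exp(-3*t)*sin(t).
For the particular solution try y_p = A0 + A1*t. Substituting and matching coefficients of each power of t gives A0 = -27/50, A1 = 2/5, so y_p = -27/50 + 2*t/5.

y = -27/50 + 2*t/5 + C1*cos(t)*exp(-3*t) + C2*exp(-3*t)*sin(t)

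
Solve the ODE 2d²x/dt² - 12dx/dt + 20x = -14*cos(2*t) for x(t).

x = -7*cos(2*t)/30 + 7*sin(2*t)/15 + C1*cos(t)*exp(3*t) + C2*exp(3*t)*sin(t)

Divide through by 2: x'' - 6x' + 10x = -7*cos(2*t).
Characteristic equation r² - 6r + 10 = 0 has discriminant (-6)² - 4·(10) = -4 < 0, so r = 3 ± i.
Hence x_h = C1*cos(t)*exp(3*t) + C2*exp(3*t)*sin(t).
Try x_p = A*cos(2*t) + B*sin(2*t). Substituting and equating the coefficients of cos(2t) and sin(2t) gives A = -7/30, B = 7/15, so x_p = -7*cos(2*t)/30 + 7*sin(2*t)/15.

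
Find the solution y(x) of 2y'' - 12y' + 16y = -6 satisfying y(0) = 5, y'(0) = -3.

Divide through by 2: y'' - 6y' + 8y = -3.
Characteristic equation r² - 6r + 8 = 0 factors as (r - 4)(r - 2) = 0, so r = 4, 2.
Hence y_h = C1*exp(4*x) + C2*exp(2*x).
For the particular solution try y_p = A0. Substituting and matching coefficients of each power of x gives A0 = -3/8, so y_p = -3/8.
General solution: y = -3/8 + C1*exp(4*x) + C2*exp(2*x).
Apply the initial conditions: y(0) = -3/8 + C1 + C2 = 5 and y'(0) = 2*C2 + 4*C1 = -3. Solving gives C1 = -55/8, C2 = 49/4.

y = -3/8 - 55*exp(4*x)/8 + 49*exp(2*x)/4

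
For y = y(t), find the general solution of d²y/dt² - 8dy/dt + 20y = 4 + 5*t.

Characteristic equation r² - 8r + 20 = 0 has discriminant (-8)² - 4·(20) = -16 < 0, so r = 4 ± 2i.
Hence y_h = C1*cos(2*t)*exp(4*t) + C2*exp(4*t)*sin(2*t).
For the particular solution try y_p = A0 + A1*t. Substituting and matching coefficients of each power of t gives A0 = 3/10, A1 = 1/4, so y_p = 3/10 + t/4.

y = 3/10 + t/4 + C1*cos(2*t)*exp(4*t) + C2*exp(4*t)*sin(2*t)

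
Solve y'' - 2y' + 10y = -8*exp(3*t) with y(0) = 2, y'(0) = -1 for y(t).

Characteristic equation r² - 2r + 10 = 0 has discriminant (-2)² - 4·(10) = -36 < 0, so r = 1 ± 3i.
Hence y_h = C1*cos(3*t)*exp(t) + C2*exp(t)*sin(3*t).
Try y_p = A*exp(3*t). Substituting into the equation and dividing by exp(3*t) gives A = -8/13, so y_p = -8*exp(3*t)/13.
General solution: y = -8*exp(3*t)/13 + C1*cos(3*t)*exp(t) + C2*exp(t)*sin(3*t).
Apply the initial conditions: y(0) = -8/13 + C1 = 2 and y'(0) = -24/13 + C1 + 3*C2 = -1. Solving gives C1 = 34/13, C2 = -23/39.

y = -8*exp(3*t)/13 - 23*exp(t)*sin(3*t)/39 + 34*cos(3*t)*exp(t)/13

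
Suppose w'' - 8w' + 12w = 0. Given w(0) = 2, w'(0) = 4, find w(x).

w = 2*exp(2*x)

Characteristic equation r² - 8r + 12 = 0 factors as (r - 6)(r - 2) = 0, so r = 6, 2.
Hence w_h = C1*exp(6*x) + C2*exp(2*x).
Apply the initial conditions: w(0) = C1 + C2 = 2 and w'(0) = 2*C2 + 6*C1 = 4. Solving gives C1 = 0, C2 = 2.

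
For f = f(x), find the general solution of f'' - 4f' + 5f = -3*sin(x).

f = -3*cos(x)/8 - 3*sin(x)/8 + C1*cos(x)*exp(2*x) + C2*exp(2*x)*sin(x)

Characteristic equation r² - 4r + 5 = 0 has discriminant (-4)² - 4·(5) = -4 < 0, so r = 2 ± i.
Hence f_h = C1*cos(x)*exp(2*x) + C2*exp(2*x)*sin(x).
Try f_p = A*cos(x) + B*sin(x). Substituting and equating the coefficients of cos(x) and sin(x) gives A = -3/8, B = -3/8, so f_p = -3*cos(x)/8 - 3*sin(x)/8.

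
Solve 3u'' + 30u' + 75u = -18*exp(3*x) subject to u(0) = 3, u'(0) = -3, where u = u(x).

u = -3*exp(3*x)/32 + 99*exp(-5*x)/32 + 51*x*exp(-5*x)/4

Divide through by 3: u'' + 10u' + 25u = -6*exp(3*x).
Characteristic equation r² + 10r + 25 = 0 has discriminant (10)² - 4·(25) = 0, so r = -5 is a repeated root.
Hence u_h = (C1 + C2*x)*exp(-5*x).
Try u_p = A*exp(3*x). Substituting into the equation and dividing by exp(3*x) gives A = -3/32, so u_p = -3*exp(3*x)/32.
General solution: u = -3*exp(3*x)/32 + C1*exp(-5*x) + C2*x*exp(-5*x).
Apply the initial conditions: u(0) = -3/32 + C1 = 3 and u'(0) = -9/32 + C2 - 5*C1 = -3. Solving gives C1 = 99/32, C2 = 51/4.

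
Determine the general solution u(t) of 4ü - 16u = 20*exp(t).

u = -5*exp(t)/3 + C1*exp(2*t) + C2*exp(-2*t)

Divide through by 4: u'' - 4u = 5*exp(t).
Characteristic equation r² - 4 = 0 factors as (r - 2)(r + 2) = 0, so r = 2, -2.
Hence u_h = C1*exp(2*t) + C2*exp(-2*t).
Try u_p = A*exp(t). Substituting into the equation and dividing by exp(t) gives A = -5/3, so u_p = -5*exp(t)/3.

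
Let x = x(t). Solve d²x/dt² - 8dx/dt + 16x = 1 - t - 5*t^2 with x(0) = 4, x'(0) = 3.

Characteristic equation r² - 8r + 16 = 0 has discriminant (-8)² - 4·(16) = 0, so r = 4 is a repeated root.
Hence x_h = (C1 + C2*t)*exp(4*t).
For the particular solution try x_p = A0 + A1*t + A2*t^2. Substituting and matching coefficients of each power of t gives A0 = -11/128, A1 = -3/8, A2 = -5/16, so x_p = -11/128 - 5*t^2/16 - 3*t/8.
General solution: x = -11/128 - 5*t^2/16 - 3*t/8 + C1*exp(4*t) + C2*t*exp(4*t).
Apply the initial conditions: x(0) = -11/128 + C1 = 4 and x'(0) = -3/8 + C2 + 4*C1 = 3. Solving gives C1 = 523/128, C2 = -415/32.

x = -11/128 - 5*t**2/16 - 3*t/8 + 523*exp(4*t)/128 - 415*t*exp(4*t)/32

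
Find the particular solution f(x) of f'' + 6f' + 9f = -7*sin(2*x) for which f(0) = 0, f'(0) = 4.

f = -84*exp(-3*x)/169 - 35*sin(2*x)/169 + 84*cos(2*x)/169 + 38*x*exp(-3*x)/13

Characteristic equation r² + 6r + 9 = 0 has discriminant (6)² - 4·(9) = 0, so r = -3 is a repeated root.
Hence f_h = (C1 + C2*x)*exp(-3*x).
Try f_p = A*cos(2*x) + B*sin(2*x). Substituting and equating the coefficients of cos(2x) and sin(2x) gives A = 84/169, B = -35/169, so f_p = -35*sin(2*x)/169 + 84*cos(2*x)/169.
General solution: f = -35*sin(2*x)/169 + 84*cos(2*x)/169 + C1*exp(-3*x) + C2*x*exp(-3*x).
Apply the initial conditions: f(0) = 84/169 + C1 = 0 and f'(0) = -70/169 + C2 - 3*C1 = 4. Solving gives C1 = -84/169, C2 = 38/13.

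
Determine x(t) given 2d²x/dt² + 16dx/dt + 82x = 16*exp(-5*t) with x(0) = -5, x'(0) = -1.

x = 4*exp(-5*t)/13 - 269*exp(-4*t)*sin(5*t)/65 - 69*cos(5*t)*exp(-4*t)/13

Divide through by 2: x'' + 8x' + 41x = 8*exp(-5*t).
Characteristic equation r² + 8r + 41 = 0 has discriminant (8)² - 4·(41) = -100 < 0, so r = -4 ± 5i.
Hence x_h = C1*cos(5*t)*exp(-4*t) + C2*exp(-4*t)*sin(5*t).
Try x_p = A*exp(-5*t). Substituting into the equation and dividing by exp(-5*t) gives A = 4/13, so x_p = 4*exp(-5*t)/13.
General solution: x = 4*exp(-5*t)/13 + C1*cos(5*t)*exp(-4*t) + C2*exp(-4*t)*sin(5*t).
Apply the initial conditions: x(0) = 4/13 + C1 = -5 and x'(0) = -20/13 - 4*C1 + 5*C2 = -1. Solving gives C1 = -69/13, C2 = -269/65.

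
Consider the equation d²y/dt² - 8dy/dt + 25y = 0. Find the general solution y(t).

y = C1*cos(3*t)*exp(4*t) + C2*exp(4*t)*sin(3*t)

Characteristic equation r² - 8r + 25 = 0 has discriminant (-8)² - 4·(25) = -36 < 0, so r = 4 ± 3i.
Hence y_h = C1*cos(3*t)*exp(4*t) + C2*exp(4*t)*sin(3*t).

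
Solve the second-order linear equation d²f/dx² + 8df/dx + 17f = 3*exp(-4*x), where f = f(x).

Characteristic equation r² + 8r + 17 = 0 has discriminant (8)² - 4·(17) = -4 < 0, so r = -4 ± i.
Hence f_h = C1*cos(x)*exp(-4*x) + C2*exp(-4*x)*sin(x).
Try f_p = A*exp(-4*x). Substituting into the equation and dividing by exp(-4*x) gives A = 3, so f_p = 3*exp(-4*x).

f = 3*exp(-4*x) + C1*cos(x)*exp(-4*x) + C2*exp(-4*x)*sin(x)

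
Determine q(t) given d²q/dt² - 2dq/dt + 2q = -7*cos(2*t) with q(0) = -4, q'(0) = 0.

q = 7*sin(2*t)/5 + 7*cos(2*t)/10 - 47*cos(t)*exp(t)/10 + 19*exp(t)*sin(t)/10

Characteristic equation r² - 2r + 2 = 0 has discriminant (-2)² - 4·(2) = -4 < 0, so r = 1 ± i.
Hence q_h = C1*cos(t)*exp(t) + C2*exp(t)*sin(t).
Try q_p = A*cos(2*t) + B*sin(2*t). Substituting and equating the coefficients of cos(2t) and sin(2t) gives A = 7/10, B = 7/5, so q_p = 7*sin(2*t)/5 + 7*cos(2*t)/10.
General solution: q = 7*sin(2*t)/5 + 7*cos(2*t)/10 + C1*cos(t)*exp(t) + C2*exp(t)*sin(t).
Apply the initial conditions: q(0) = 7/10 + C1 = -4 and q'(0) = 14/5 + C1 + C2 = 0. Solving gives C1 = -47/10, C2 = 19/10.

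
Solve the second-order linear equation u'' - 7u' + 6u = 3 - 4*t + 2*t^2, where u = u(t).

u = 14/27 + t**2/3 + t/9 + C1*exp(6*t) + C2*exp(t)

Characteristic equation r² - 7r + 6 = 0 factors as (r - 6)(r - 1) = 0, so r = 6, 1.
Hence u_h = C1*exp(6*t) + C2*exp(t).
For the particular solution try u_p = A0 + A1*t + A2*t^2. Substituting and matching coefficients of each power of t gives A0 = 14/27, A1 = 1/9, A2 = 1/3, so u_p = 14/27 + t^2/3 + t/9.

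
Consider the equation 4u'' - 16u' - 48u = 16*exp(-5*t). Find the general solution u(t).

u = 4*exp(-5*t)/33 + C1*exp(6*t) + C2*exp(-2*t)

Divide through by 4: u'' - 4u' - 12u = 4*exp(-5*t).
Characteristic equation r² - 4r - 12 = 0 factors as (r - 6)(r + 2) = 0, so r = 6, -2.
Hence u_h = C1*exp(6*t) + C2*exp(-2*t).
Try u_p = A*exp(-5*t). Substituting into the equation and dividing by exp(-5*t) gives A = 4/33, so u_p = 4*exp(-5*t)/33.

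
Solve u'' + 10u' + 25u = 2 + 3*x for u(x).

u = 4/125 + 3*x/25 + C1*exp(-5*x) + C2*x*exp(-5*x)

Characteristic equation r² + 10r + 25 = 0 has discriminant (10)² - 4·(25) = 0, so r = -5 is a repeated root.
Hence u_h = (C1 + C2*x)*exp(-5*x).
For the particular solution try u_p = A0 + A1*x. Substituting and matching coefficients of each power of x gives A0 = 4/125, A1 = 3/25, so u_p = 4/125 + 3*x/25.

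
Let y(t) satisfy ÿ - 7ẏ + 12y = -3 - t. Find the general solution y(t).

y = -43/144 - t/12 + C1*exp(4*t) + C2*exp(3*t)

Characteristic equation r² - 7r + 12 = 0 factors as (r - 4)(r - 3) = 0, so r = 4, 3.
Hence y_h = C1*exp(4*t) + C2*exp(3*t).
For the particular solution try y_p = A0 + A1*t. Substituting and matching coefficients of each power of t gives A0 = -43/144, A1 = -1/12, so y_p = -43/144 - t/12.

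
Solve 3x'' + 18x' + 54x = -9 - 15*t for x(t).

x = -2/27 - 5*t/18 + C1*cos(3*t)*exp(-3*t) + C2*exp(-3*t)*sin(3*t)

Divide through by 3: x'' + 6x' + 18x = -3 - 5*t.
Characteristic equation r² + 6r + 18 = 0 has discriminant (6)² - 4·(18) = -36 < 0, so r = -3 ± 3i.
Hence x_h = C1*cos(3*t)*exp(-3*t) + C2*exp(-3*t)*sin(3*t).
For the particular solution try x_p = A0 + A1*t. Substituting and matching coefficients of each power of t gives A0 = -2/27, A1 = -5/18, so x_p = -2/27 - 5*t/18.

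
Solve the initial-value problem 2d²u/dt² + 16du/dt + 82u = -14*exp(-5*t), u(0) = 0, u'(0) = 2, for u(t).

Divide through by 2: u'' + 8u' + 41u = -7*exp(-5*t).
Characteristic equation r² + 8r + 41 = 0 has discriminant (8)² - 4·(41) = -100 < 0, so r = -4 ± 5i.
Hence u_h = C1*cos(5*t)*exp(-4*t) + C2*exp(-4*t)*sin(5*t).
Try u_p = A*exp(-5*t). Substituting into the equation and dividing by exp(-5*t) gives A = -7/26, so u_p = -7*exp(-5*t)/26.
General solution: u = -7*exp(-5*t)/26 + C1*cos(5*t)*exp(-4*t) + C2*exp(-4*t)*sin(5*t).
Apply the initial conditions: u(0) = -7/26 + C1 = 0 and u'(0) = 35/26 - 4*C1 + 5*C2 = 2. Solving gives C1 = 7/26, C2 = 9/26.

u = -7*exp(-5*t)/26 + 7*cos(5*t)*exp(-4*t)/26 + 9*exp(-4*t)*sin(5*t)/26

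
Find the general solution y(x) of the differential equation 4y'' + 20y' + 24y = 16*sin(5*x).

Divide through by 4: y'' + 5y' + 6y = 4*sin(5*x).
Characteristic equation r² + 5r + 6 = 0 factors as (r + 2)(r + 3) = 0, so r = -2, -3.
Hence y_h = C1*exp(-2*x) + C2*exp(-3*x).
Try y_p = A*cos(5*x) + B*sin(5*x). Substituting and equating the coefficients of cos(5x) and sin(5x) gives A = -50/493, B = -38/493, so y_p = -50*cos(5*x)/493 - 38*sin(5*x)/493.

y = -50*cos(5*x)/493 - 38*sin(5*x)/493 + C1*exp(-2*x) + C2*exp(-3*x)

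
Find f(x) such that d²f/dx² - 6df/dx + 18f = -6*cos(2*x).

Characteristic equation r² - 6r + 18 = 0 has discriminant (-6)² - 4·(18) = -36 < 0, so r = 3 ± 3i.
Hence f_h = C1*cos(3*x)*exp(3*x) + C2*exp(3*x)*sin(3*x).
Try f_p = A*cos(2*x) + B*sin(2*x). Substituting and equating the coefficients of cos(2x) and sin(2x) gives A = -21/85, B = 18/85, so f_p = -21*cos(2*x)/85 + 18*sin(2*x)/85.

f = -21*cos(2*x)/85 + 18*sin(2*x)/85 + C1*cos(3*x)*exp(3*x) + C2*exp(3*x)*sin(3*x)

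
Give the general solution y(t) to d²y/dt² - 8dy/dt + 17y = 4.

y = 4/17 + C1*cos(t)*exp(4*t) + C2*exp(4*t)*sin(t)

Characteristic equation r² - 8r + 17 = 0 has discriminant (-8)² - 4·(17) = -4 < 0, so r = 4 ± i.
Hence y_h = C1*cos(t)*exp(4*t) + C2*exp(4*t)*sin(t).
For the particular solution try y_p = A0. Substituting and matching coefficients of each power of t gives A0 = 4/17, so y_p = 4/17.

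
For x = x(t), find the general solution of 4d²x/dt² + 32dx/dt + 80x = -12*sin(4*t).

x = -3*sin(4*t)/260 + 6*cos(4*t)/65 + C1*cos(2*t)*exp(-4*t) + C2*exp(-4*t)*sin(2*t)

Divide through by 4: x'' + 8x' + 20x = -3*sin(4*t).
Characteristic equation r² + 8r + 20 = 0 has discriminant (8)² - 4·(20) = -16 < 0, so r = -4 ± 2i.
Hence x_h = C1*cos(2*t)*exp(-4*t) + C2*exp(-4*t)*sin(2*t).
Try x_p = A*cos(4*t) + B*sin(4*t). Substituting and equating the coefficients of cos(4t) and sin(4t) gives A = 6/65, B = -3/260, so x_p = -3*sin(4*t)/260 + 6*cos(4*t)/65.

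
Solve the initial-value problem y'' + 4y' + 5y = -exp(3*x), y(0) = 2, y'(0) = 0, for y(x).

Characteristic equation r² + 4r + 5 = 0 has discriminant (4)² - 4·(5) = -4 < 0, so r = -2 ± i.
Hence y_h = C1*cos(x)*exp(-2*x) + C2*exp(-2*x)*sin(x).
Try y_p = A*exp(3*x). Substituting into the equation and dividing by exp(3*x) gives A = -1/26, so y_p = -exp(3*x)/26.
General solution: y = -exp(3*x)/26 + C1*cos(x)*exp(-2*x) + C2*exp(-2*x)*sin(x).
Apply the initial conditions: y(0) = -1/26 + C1 = 2 and y'(0) = -3/26 + C2 - 2*C1 = 0. Solving gives C1 = 53/26, C2 = 109/26.

y = -exp(3*x)/26 + 53*cos(x)*exp(-2*x)/26 + 109*exp(-2*x)*sin(x)/26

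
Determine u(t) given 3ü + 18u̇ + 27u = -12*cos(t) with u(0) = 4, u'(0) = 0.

Divide through by 3: u'' + 6u' + 9u = -4*cos(t).
Characteristic equation r² + 6r + 9 = 0 has discriminant (6)² - 4·(9) = 0, so r = -3 is a repeated root.
Hence u_h = (C1 + C2*t)*exp(-3*t).
Try u_p = A*cos(t) + B*sin(t). Substituting and equating the coefficients of cos(t) and sin(t) gives A = -8/25, B = -6/25, so u_p = -8*cos(t)/25 - 6*sin(t)/25.
General solution: u = -8*cos(t)/25 - 6*sin(t)/25 + C1*exp(-3*t) + C2*t*exp(-3*t).
Apply the initial conditions: u(0) = -8/25 + C1 = 4 and u'(0) = -6/25 + C2 - 3*C1 = 0. Solving gives C1 = 108/25, C2 = 66/5.

u = -8*cos(t)/25 - 6*sin(t)/25 + 108*exp(-3*t)/25 + 66*t*exp(-3*t)/5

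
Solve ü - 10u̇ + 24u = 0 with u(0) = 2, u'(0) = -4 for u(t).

Characteristic equation r² - 10r + 24 = 0 factors as (r - 6)(r - 4) = 0, so r = 6, 4.
Hence u_h = C1*exp(6*t) + C2*exp(4*t).
Apply the initial conditions: u(0) = C1 + C2 = 2 and u'(0) = 4*C2 + 6*C1 = -4. Solving gives C1 = -6, C2 = 8.

u = -6*exp(6*t) + 8*exp(4*t)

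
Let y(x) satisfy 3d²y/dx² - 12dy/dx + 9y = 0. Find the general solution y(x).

y = C1*exp(x) + C2*exp(3*x)

Divide through by 3: y'' - 4y' + 3y = 0.
Characteristic equation r² - 4r + 3 = 0 factors as (r - 1)(r - 3) = 0, so r = 1, 3.
Hence y_h = C1*exp(x) + C2*exp(3*x).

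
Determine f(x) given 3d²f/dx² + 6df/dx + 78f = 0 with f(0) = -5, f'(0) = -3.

f = -5*cos(5*x)*exp(-x) - 8*exp(-x)*sin(5*x)/5

Divide through by 3: f'' + 2f' + 26f = 0.
Characteristic equation r² + 2r + 26 = 0 has discriminant (2)² - 4·(26) = -100 < 0, so r = -1 ± 5i.
Hence f_h = C1*cos(5*x)*exp(-x) + C2*exp(-x)*sin(5*x).
Apply the initial conditions: f(0) = C1 = -5 and f'(0) = -C1 + 5*C2 = -3. Solving gives C1 = -5, C2 = -8/5.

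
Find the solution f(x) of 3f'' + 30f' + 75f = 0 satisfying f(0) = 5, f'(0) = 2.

Divide through by 3: f'' + 10f' + 25f = 0.
Characteristic equation r² + 10r + 25 = 0 has discriminant (10)² - 4·(25) = 0, so r = -5 is a repeated root.
Hence f_h = (C1 + C2*x)*exp(-5*x).
Apply the initial conditions: f(0) = C1 = 5 and f'(0) = C2 - 5*C1 = 2. Solving gives C1 = 5, C2 = 27.

f = 5*exp(-5*x) + 27*x*exp(-5*x)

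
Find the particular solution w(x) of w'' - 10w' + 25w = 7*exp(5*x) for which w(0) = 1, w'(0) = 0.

w = -5*x*exp(5*x) + 7*x**2*exp(5*x)/2 + exp(5*x)

Characteristic equation r² - 10r + 25 = 0 has discriminant (-10)² - 4·(25) = 0, so r = 5 is a repeated root.
Hence w_h = (C1 + C2*x)*exp(5*x).
Since exp(5*x) solves the homogeneous equation (r = 5 is a root of multiplicity 2), multiply the trial by x^2. Try w_p = A*x^2*exp(5*x). Substituting into the equation and dividing by exp(5*x) gives A = 7/2, so w_p = 7*x^2*exp(5*x)/2.
General solution: w = C1*exp(5*x) + 7*x^2*exp(5*x)/2 + C2*x*exp(5*x).
Apply the initial conditions: w(0) = C1 = 1 and w'(0) = C2 + 5*C1 = 0. Solving gives C1 = 1, C2 = -5.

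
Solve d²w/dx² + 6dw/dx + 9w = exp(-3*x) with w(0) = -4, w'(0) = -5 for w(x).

Characteristic equation r² + 6r + 9 = 0 has discriminant (6)² - 4·(9) = 0, so r = -3 is a repeated root.
Hence w_h = (C1 + C2*x)*exp(-3*x).
Since exp(-3*x) solves the homogeneous equation (r = -3 is a root of multiplicity 2), multiply the trial by x^2. Try w_p = A*x^2*exp(-3*x). Substituting into the equation and dividing by exp(-3*x) gives A = 1/2, so w_p = x^2*exp(-3*x)/2.
General solution: w = C1*exp(-3*x) + x^2*exp(-3*x)/2 + C2*x*exp(-3*x).
Apply the initial conditions: w(0) = C1 = -4 and w'(0) = C2 - 3*C1 = -5. Solving gives C1 = -4, C2 = -17.

w = -4*exp(-3*x) + x**2*exp(-3*x)/2 - 17*x*exp(-3*x)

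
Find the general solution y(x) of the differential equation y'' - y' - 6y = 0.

y = C1*exp(-2*x) + C2*exp(3*x)

Characteristic equation r² - r - 6 = 0 factors as (r + 2)(r - 3) = 0, so r = -2, 3.
Hence y_h = C1*exp(-2*x) + C2*exp(3*x).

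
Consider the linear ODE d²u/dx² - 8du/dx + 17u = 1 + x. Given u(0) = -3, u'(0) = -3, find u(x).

u = 25/289 + x/17 - 892*cos(x)*exp(4*x)/289 + 2684*exp(4*x)*sin(x)/289

Characteristic equation r² - 8r + 17 = 0 has discriminant (-8)² - 4·(17) = -4 < 0, so r = 4 ± i.
Hence u_h = C1*cos(x)*exp(4*x) + C2*exp(4*x)*sin(x).
For the particular solution try u_p = A0 + A1*x. Substituting and matching coefficients of each power of x gives A0 = 25/289, A1 = 1/17, so u_p = 25/289 + x/17.
General solution: u = 25/289 + x/17 + C1*cos(x)*exp(4*x) + C2*exp(4*x)*sin(x).
Apply the initial conditions: u(0) = 25/289 + C1 = -3 and u'(0) = 1/17 + C2 + 4*C1 = -3. Solving gives C1 = -892/289, C2 = 2684/289.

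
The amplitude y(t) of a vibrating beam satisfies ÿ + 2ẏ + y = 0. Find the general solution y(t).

Characteristic equation r² + 2r + 1 = 0 has discriminant (2)² - 4·(1) = 0, so r = -1 is a repeated root.
Hence y_h = (C1 + C2*t)*exp(-t).

y = C1*exp(-t) + C2*t*exp(-t)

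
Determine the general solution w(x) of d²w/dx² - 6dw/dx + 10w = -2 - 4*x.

Characteristic equation r² - 6r + 10 = 0 has discriminant (-6)² - 4·(10) = -4 < 0, so r = 3 ± i.
Hence w_h = C1*cos(x)*exp(3*x) + C2*exp(3*x)*sin(x).
For the particular solution try w_p = A0 + A1*x. Substituting and matching coefficients of each power of x gives A0 = -11/25, A1 = -2/5, so w_p = -11/25 - 2*x/5.

w = -11/25 - 2*x/5 + C1*cos(x)*exp(3*x) + C2*exp(3*x)*sin(x)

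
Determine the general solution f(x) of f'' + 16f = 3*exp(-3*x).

f = 3*exp(-3*x)/25 + C1*cos(4*x) + C2*sin(4*x)

Characteristic equation r² + 16 = 0 has discriminant (0)² - 4·(16) = -64 < 0, so r = ± 4i.
Hence f_h = C1*cos(4*x) + C2*sin(4*x).
Try f_p = A*exp(-3*x). Substituting into the equation and dividing by exp(-3*x) gives A = 3/25, so f_p = 3*exp(-3*x)/25.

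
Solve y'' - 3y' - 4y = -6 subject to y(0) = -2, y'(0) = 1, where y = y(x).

y = 3/2 - 3*exp(-x) - exp(4*x)/2

Characteristic equation r² - 3r - 4 = 0 factors as (r - 4)(r + 1) = 0, so r = 4, -1.
Hence y_h = C1*exp(4*x) + C2*exp(-x).
For the particular solution try y_p = A0. Substituting and matching coefficients of each power of x gives A0 = 3/2, so y_p = 3/2.
General solution: y = 3/2 + C1*exp(4*x) + C2*exp(-x).
Apply the initial conditions: y(0) = 3/2 + C1 + C2 = -2 and y'(0) = -C2 + 4*C1 = 1. Solving gives C1 = -1/2, C2 = -3.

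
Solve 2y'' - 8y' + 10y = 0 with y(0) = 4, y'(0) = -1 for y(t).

y = -9*exp(2*t)*sin(t) + 4*cos(t)*exp(2*t)

Divide through by 2: y'' - 4y' + 5y = 0.
Characteristic equation r² - 4r + 5 = 0 has discriminant (-4)² - 4·(5) = -4 < 0, so r = 2 ± i.
Hence y_h = C1*cos(t)*exp(2*t) + C2*exp(2*t)*sin(t).
Apply the initial conditions: y(0) = C1 = 4 and y'(0) = C2 + 2*C1 = -1. Solving gives C1 = 4, C2 = -9.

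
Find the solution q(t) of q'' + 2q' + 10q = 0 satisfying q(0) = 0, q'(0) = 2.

Characteristic equation r² + 2r + 10 = 0 has discriminant (2)² - 4·(10) = -36 < 0, so r = -1 ± 3i.
Hence q_h = C1*cos(3*t)*exp(-t) + C2*exp(-t)*sin(3*t).
Apply the initial conditions: q(0) = C1 = 0 and q'(0) = -C1 + 3*C2 = 2. Solving gives C1 = 0, C2 = 2/3.

q = 2*exp(-t)*sin(3*t)/3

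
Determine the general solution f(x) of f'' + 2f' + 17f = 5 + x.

Characteristic equation r² + 2r + 17 = 0 has discriminant (2)² - 4·(17) = -64 < 0, so r = -1 ± 4i.
Hence f_h = C1*cos(4*x)*exp(-x) + C2*exp(-x)*sin(4*x).
For the particular solution try f_p = A0 + A1*x. Substituting and matching coefficients of each power of x gives A0 = 83/289, A1 = 1/17, so f_p = 83/289 + x/17.

f = 83/289 + x/17 + C1*cos(4*x)*exp(-x) + C2*exp(-x)*sin(4*x)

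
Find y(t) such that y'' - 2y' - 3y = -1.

Characteristic equation r² - 2r - 3 = 0 factors as (r - 3)(r + 1) = 0, so r = 3, -1.
Hence y_h = C1*exp(3*t) + C2*exp(-t).
For the particular solution try y_p = A0. Substituting and matching coefficients of each power of t gives A0 = 1/3, so y_p = 1/3.

y = 1/3 + C1*exp(3*t) + C2*exp(-t)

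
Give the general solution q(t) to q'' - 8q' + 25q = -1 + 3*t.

Characteristic equation r² - 8r + 25 = 0 has discriminant (-8)² - 4·(25) = -36 < 0, so r = 4 ± 3i.
Hence q_h = C1*cos(3*t)*exp(4*t) + C2*exp(4*t)*sin(3*t).
For the particular solution try q_p = A0 + A1*t. Substituting and matching coefficients of each power of t gives A0 = -1/625, A1 = 3/25, so q_p = -1/625 + 3*t/25.

q = -1/625 + 3*t/25 + C1*cos(3*t)*exp(4*t) + C2*exp(4*t)*sin(3*t)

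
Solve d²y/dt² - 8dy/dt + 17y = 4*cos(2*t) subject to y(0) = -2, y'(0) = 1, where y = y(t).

y = -64*sin(2*t)/425 + 52*cos(2*t)/425 - 902*cos(t)*exp(4*t)/425 + 4161*exp(4*t)*sin(t)/425

Characteristic equation r² - 8r + 17 = 0 has discriminant (-8)² - 4·(17) = -4 < 0, so r = 4 ± i.
Hence y_h = C1*cos(t)*exp(4*t) + C2*exp(4*t)*sin(t).
Try y_p = A*cos(2*t) + B*sin(2*t). Substituting and equating the coefficients of cos(2t) and sin(2t) gives A = 52/425, B = -64/425, so y_p = -64*sin(2*t)/425 + 52*cos(2*t)/425.
General solution: y = -64*sin(2*t)/425 + 52*cos(2*t)/425 + C1*cos(t)*exp(4*t) + C2*exp(4*t)*sin(t).
Apply the initial conditions: y(0) = 52/425 + C1 = -2 and y'(0) = -128/425 + C2 + 4*C1 = 1. Solving gives C1 = -902/425, C2 = 4161/425.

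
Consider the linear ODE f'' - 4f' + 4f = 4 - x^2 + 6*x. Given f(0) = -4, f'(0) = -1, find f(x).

f = 17/8 + x - 49*exp(2*x)/8 - x**2/4 + 41*x*exp(2*x)/4

Characteristic equation r² - 4r + 4 = 0 has discriminant (-4)² - 4·(4) = 0, so r = 2 is a repeated root.
Hence f_h = (C1 + C2*x)*exp(2*x).
For the particular solution try f_p = A0 + A1*x + A2*x^2. Substituting and matching coefficients of each power of x gives A0 = 17/8, A1 = 1, A2 = -1/4, so f_p = 17/8 + x - x^2/4.
General solution: f = 17/8 + x - x^2/4 + C1*exp(2*x) + C2*x*exp(2*x).
Apply the initial conditions: f(0) = 17/8 + C1 = -4 and f'(0) = 1 + C2 + 2*C1 = -1. Solving gives C1 = -49/8, C2 = 41/4.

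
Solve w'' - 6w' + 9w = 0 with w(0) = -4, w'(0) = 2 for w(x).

Characteristic equation r² - 6r + 9 = 0 has discriminant (-6)² - 4·(9) = 0, so r = 3 is a repeated root.
Hence w_h = (C1 + C2*x)*exp(3*x).
Apply the initial conditions: w(0) = C1 = -4 and w'(0) = C2 + 3*C1 = 2. Solving gives C1 = -4, C2 = 14.

w = -4*exp(3*x) + 14*x*exp(3*x)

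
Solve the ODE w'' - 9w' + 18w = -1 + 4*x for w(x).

Characteristic equation r² - 9r + 18 = 0 factors as (r - 3)(r - 6) = 0, so r = 3, 6.
Hence w_h = C1*exp(3*x) + C2*exp(6*x).
For the particular solution try w_p = A0 + A1*x. Substituting and matching coefficients of each power of x gives A0 = 1/18, A1 = 2/9, so w_p = 1/18 + 2*x/9.

w = 1/18 + 2*x/9 + C1*exp(3*x) + C2*exp(6*x)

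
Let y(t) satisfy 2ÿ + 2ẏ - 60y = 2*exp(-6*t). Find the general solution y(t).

Divide through by 2: y'' + y' - 30y = exp(-6*t).
Characteristic equation r² + r - 30 = 0 factors as (r - 5)(r + 6) = 0, so r = 5, -6.
Hence y_h = C1*exp(5*t) + C2*exp(-6*t).
Since exp(-6*t) solves the homogeneous equation (r = -6 is a root of multiplicity 1), multiply the trial by t. Try y_p = A*t*exp(-6*t). Substituting into the equation and dividing by exp(-6*t) gives A = -1/11, so y_p = -t*exp(-6*t)/11.

y = C1*exp(5*t) + C2*exp(-6*t) - t*exp(-6*t)/11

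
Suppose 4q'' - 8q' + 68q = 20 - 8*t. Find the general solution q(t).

Divide through by 4: q'' - 2q' + 17q = 5 - 2*t.
Characteristic equation r² - 2r + 17 = 0 has discriminant (-2)² - 4·(17) = -64 < 0, so r = 1 ± 4i.
Hence q_h = C1*cos(4*t)*exp(t) + C2*exp(t)*sin(4*t).
For the particular solution try q_p = A0 + A1*t. Substituting and matching coefficients of each power of t gives A0 = 81/289, A1 = -2/17, so q_p = 81/289 - 2*t/17.

q = 81/289 - 2*t/17 + C1*cos(4*t)*exp(t) + C2*exp(t)*sin(4*t)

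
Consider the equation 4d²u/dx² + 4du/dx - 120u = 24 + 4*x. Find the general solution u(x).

u = -181/900 - x/30 + C1*exp(-6*x) + C2*exp(5*x)

Divide through by 4: u'' + u' - 30u = 6 + x.
Characteristic equation r² + r - 30 = 0 factors as (r + 6)(r - 5) = 0, so r = -6, 5.
Hence u_h = C1*exp(-6*x) + C2*exp(5*x).
For the particular solution try u_p = A0 + A1*x. Substituting and matching coefficients of each power of x gives A0 = -181/900, A1 = -1/30, so u_p = -181/900 - x/30.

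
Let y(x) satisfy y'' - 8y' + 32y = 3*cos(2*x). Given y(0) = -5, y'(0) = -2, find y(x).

y = -3*sin(2*x)/65 + 21*cos(2*x)/260 - 1321*cos(4*x)*exp(4*x)/260 + 1197*exp(4*x)*sin(4*x)/260

Characteristic equation r² - 8r + 32 = 0 has discriminant (-8)² - 4·(32) = -64 < 0, so r = 4 ± 4i.
Hence y_h = C1*cos(4*x)*exp(4*x) + C2*exp(4*x)*sin(4*x).
Try y_p = A*cos(2*x) + B*sin(2*x). Substituting and equating the coefficients of cos(2x) and sin(2x) gives A = 21/260, B = -3/65, so y_p = -3*sin(2*x)/65 + 21*cos(2*x)/260.
General solution: y = -3*sin(2*x)/65 + 21*cos(2*x)/260 + C1*cos(4*x)*exp(4*x) + C2*exp(4*x)*sin(4*x).
Apply the initial conditions: y(0) = 21/260 + C1 = -5 and y'(0) = -6/65 + 4*C1 + 4*C2 = -2. Solving gives C1 = -1321/260, C2 = 1197/260.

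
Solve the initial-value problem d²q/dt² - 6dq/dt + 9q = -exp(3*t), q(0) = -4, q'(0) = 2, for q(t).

q = -4*exp(3*t) + 14*t*exp(3*t) - t**2*exp(3*t)/2

Characteristic equation r² - 6r + 9 = 0 has discriminant (-6)² - 4·(9) = 0, so r = 3 is a repeated root.
Hence q_h = (C1 + C2*t)*exp(3*t).
Since exp(3*t) solves the homogeneous equation (r = 3 is a root of multiplicity 2), multiply the trial by t^2. Try q_p = A*t^2*exp(3*t). Substituting into the equation and dividing by exp(3*t) gives A = -1/2, so q_p = -t^2*exp(3*t)/2.
General solution: q = C1*exp(3*t) - t^2*exp(3*t)/2 + C2*t*exp(3*t).
Apply the initial conditions: q(0) = C1 = -4 and q'(0) = C2 + 3*C1 = 2. Solving gives C1 = -4, C2 = 14.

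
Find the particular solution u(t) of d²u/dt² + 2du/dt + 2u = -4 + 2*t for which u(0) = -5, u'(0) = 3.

u = -3 + t - 2*cos(t)*exp(-t)

Characteristic equation r² + 2r + 2 = 0 has discriminant (2)² - 4·(2) = -4 < 0, so r = -1 ± i.
Hence u_h = C1*cos(t)*exp(-t) + C2*exp(-t)*sin(t).
For the particular solution try u_p = A0 + A1*t. Substituting and matching coefficients of each power of t gives A0 = -3, A1 = 1, so u_p = -3 + t.
General solution: u = -3 + t + C1*cos(t)*exp(-t) + C2*exp(-t)*sin(t).
Apply the initial conditions: u(0) = -3 + C1 = -5 and u'(0) = 1 + C2 - C1 = 3. Solving gives C1 = -2, C2 = 0.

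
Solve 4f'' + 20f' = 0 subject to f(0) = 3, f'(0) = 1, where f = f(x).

f = 16/5 - exp(-5*x)/5

Divide through by 4: f'' + 5f' = 0.
Characteristic equation r² + 5r = 0 factors as (r + 5)r = 0, so r = -5, 0.
Hence f_h = C1*exp(-5*x) + C2.
Apply the initial conditions: f(0) = C1 + C2 = 3 and f'(0) = -5*C1 = 1. Solving gives C1 = -1/5, C2 = 16/5.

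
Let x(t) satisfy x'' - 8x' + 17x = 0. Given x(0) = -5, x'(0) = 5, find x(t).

x = -5*cos(t)*exp(4*t) + 25*exp(4*t)*sin(t)

Characteristic equation r² - 8r + 17 = 0 has discriminant (-8)² - 4·(17) = -4 < 0, so r = 4 ± i.
Hence x_h = C1*cos(t)*exp(4*t) + C2*exp(4*t)*sin(t).
Apply the initial conditions: x(0) = C1 = -5 and x'(0) = C2 + 4*C1 = 5. Solving gives C1 = -5, C2 = 25.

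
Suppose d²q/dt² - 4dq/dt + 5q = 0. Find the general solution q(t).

q = C1*cos(t)*exp(2*t) + C2*exp(2*t)*sin(t)

Characteristic equation r² - 4r + 5 = 0 has discriminant (-4)² - 4·(5) = -4 < 0, so r = 2 ± i.
Hence q_h = C1*cos(t)*exp(2*t) + C2*exp(2*t)*sin(t).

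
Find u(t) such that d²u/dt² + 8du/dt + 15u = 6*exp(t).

Characteristic equation r² + 8r + 15 = 0 factors as (r + 3)(r + 5) = 0, so r = -3, -5.
Hence u_h = C1*exp(-3*t) + C2*exp(-5*t).
Try u_p = A*exp(t). Substituting into the equation and dividing by exp(t) gives A = 1/4, so u_p = exp(t)/4.

u = exp(t)/4 + C1*exp(-3*t) + C2*exp(-5*t)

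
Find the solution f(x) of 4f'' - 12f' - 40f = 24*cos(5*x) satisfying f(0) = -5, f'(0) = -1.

Divide through by 4: f'' - 3f' - 10f = 6*cos(5*x).
Characteristic equation r² - 3r - 10 = 0 factors as (r + 2)(r - 5) = 0, so r = -2, 5.
Hence f_h = C1*exp(-2*x) + C2*exp(5*x).
Try f_p = A*cos(5*x) + B*sin(5*x). Substituting and equating the coefficients of cos(5x) and sin(5x) gives A = -21/145, B = -9/145, so f_p = -21*cos(5*x)/145 - 9*sin(5*x)/145.
General solution: f = -21*cos(5*x)/145 - 9*sin(5*x)/145 + C1*exp(-2*x) + C2*exp(5*x).
Apply the initial conditions: f(0) = -21/145 + C1 + C2 = -5 and f'(0) = -9/29 - 2*C1 + 5*C2 = -1. Solving gives C1 = -684/203, C2 = -52/35.

f = -684*exp(-2*x)/203 - 52*exp(5*x)/35 - 21*cos(5*x)/145 - 9*sin(5*x)/145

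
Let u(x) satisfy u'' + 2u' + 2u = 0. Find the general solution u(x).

u = C1*cos(x)*exp(-x) + C2*exp(-x)*sin(x)

Characteristic equation r² + 2r + 2 = 0 has discriminant (2)² - 4·(2) = -4 < 0, so r = -1 ± i.
Hence u_h = C1*cos(x)*exp(-x) + C2*exp(-x)*sin(x).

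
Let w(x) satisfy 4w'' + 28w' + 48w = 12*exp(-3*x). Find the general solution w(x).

w = C1*exp(-3*x) + C2*exp(-4*x) + 3*x*exp(-3*x)

Divide through by 4: w'' + 7w' + 12w = 3*exp(-3*x).
Characteristic equation r² + 7r + 12 = 0 factors as (r + 3)(r + 4) = 0, so r = -3, -4.
Hence w_h = C1*exp(-3*x) + C2*exp(-4*x).
Since exp(-3*x) solves the homogeneous equation (r = -3 is a root of multiplicity 1), multiply the trial by x. Try w_p = A*x*exp(-3*x). Substituting into the equation and dividing by exp(-3*x) gives A = 3, so w_p = 3*x*exp(-3*x).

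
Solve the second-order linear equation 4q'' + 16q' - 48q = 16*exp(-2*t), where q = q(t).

Divide through by 4: q'' + 4q' - 12q = 4*exp(-2*t).
Characteristic equation r² + 4r - 12 = 0 factors as (r + 6)(r - 2) = 0, so r = -6, 2.
Hence q_h = C1*exp(-6*t) + C2*exp(2*t).
Try q_p = A*exp(-2*t). Substituting into the equation and dividing by exp(-2*t) gives A = -1/4, so q_p = -exp(-2*t)/4.

q = -exp(-2*t)/4 + C1*exp(-6*t) + C2*exp(2*t)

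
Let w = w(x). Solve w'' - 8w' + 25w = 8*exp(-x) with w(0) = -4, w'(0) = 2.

w = 4*exp(-x)/17 - 72*cos(3*x)*exp(4*x)/17 + 326*exp(4*x)*sin(3*x)/51

Characteristic equation r² - 8r + 25 = 0 has discriminant (-8)² - 4·(25) = -36 < 0, so r = 4 ± 3i.
Hence w_h = C1*cos(3*x)*exp(4*x) + C2*exp(4*x)*sin(3*x).
Try w_p = A*exp(-x). Substituting into the equation and dividing by exp(-x) gives A = 4/17, so w_p = 4*exp(-x)/17.
General solution: w = 4*exp(-x)/17 + C1*cos(3*x)*exp(4*x) + C2*exp(4*x)*sin(3*x).
Apply the initial conditions: w(0) = 4/17 + C1 = -4 and w'(0) = -4/17 + 3*C2 + 4*C1 = 2. Solving gives C1 = -72/17, C2 = 326/51.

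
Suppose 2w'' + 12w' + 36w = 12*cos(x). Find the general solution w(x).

w = 36*sin(x)/325 + 102*cos(x)/325 + C1*cos(3*x)*exp(-3*x) + C2*exp(-3*x)*sin(3*x)

Divide through by 2: w'' + 6w' + 18w = 6*cos(x).
Characteristic equation r² + 6r + 18 = 0 has discriminant (6)² - 4·(18) = -36 < 0, so r = -3 ± 3i.
Hence w_h = C1*cos(3*x)*exp(-3*x) + C2*exp(-3*x)*sin(3*x).
Try w_p = A*cos(x) + B*sin(x). Substituting and equating the coefficients of cos(x) and sin(x) gives A = 102/325, B = 36/325, so w_p = 36*sin(x)/325 + 102*cos(x)/325.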